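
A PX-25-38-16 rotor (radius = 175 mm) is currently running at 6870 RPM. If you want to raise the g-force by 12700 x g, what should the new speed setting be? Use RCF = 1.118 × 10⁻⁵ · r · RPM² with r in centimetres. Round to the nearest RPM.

r = 175 mm = 17.5 cm
Current RCF = 1.118 × 10⁻⁵ × 17.5 × (6870)² = 1.118 × 10⁻⁵ × 17.5 × 47,196,900 ≈ 9,234.1 × g
Target RCF = 9,234.1 + 12,700 = 21,934.1 × g
N² = 21,934.1 / (19.565 × 10⁻⁵) = 112,108,868
N ≈ √112,108,868 ≈ 10,588.1

10588 RPM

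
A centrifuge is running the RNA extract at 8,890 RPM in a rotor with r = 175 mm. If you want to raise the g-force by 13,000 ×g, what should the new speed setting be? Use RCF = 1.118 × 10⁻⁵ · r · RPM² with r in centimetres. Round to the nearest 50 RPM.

r = 175 mm = 17.5 cm
Current RCF = 1.118 × 10⁻⁵ × 17.5 × (8890)² = 1.118 × 10⁻⁵ × 17.5 × 79,032,100 ≈ 15,462.6 × g
Target RCF = 15,462.6 + 13,000 = 28,462.6 × g
N² = 28,462.6 / (19.565 × 10⁻⁵) = 145,477,128
N ≈ √145,477,128 ≈ 12,061.4

N₂ ≈ 12050 RPM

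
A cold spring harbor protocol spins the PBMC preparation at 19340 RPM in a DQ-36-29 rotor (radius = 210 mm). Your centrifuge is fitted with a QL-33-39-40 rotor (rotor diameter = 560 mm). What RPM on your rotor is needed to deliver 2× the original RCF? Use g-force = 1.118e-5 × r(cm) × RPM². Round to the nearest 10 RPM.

23690 RPM

Original rotor: r = 210 mm = 21.0 cm
RCF_original = 1.118 × 10⁻⁵ × 21 × (19340)² = 1.118 × 10⁻⁵ × 21 × 374,035,600 ≈ 87,816.1 × g
Target RCF = 2 × 87,816.1 ≈ 175,632.2 × g
Your rotor: r = 560 mm / 2 = 280 mm = 28 cm
175,632.2 = 1.118 × 10⁻⁵ × 28 × N²
N² = 175,632.2 / (31.304 × 10⁻⁵) = 561,053,539
N ≈ √561,053,539 ≈ 23,686.6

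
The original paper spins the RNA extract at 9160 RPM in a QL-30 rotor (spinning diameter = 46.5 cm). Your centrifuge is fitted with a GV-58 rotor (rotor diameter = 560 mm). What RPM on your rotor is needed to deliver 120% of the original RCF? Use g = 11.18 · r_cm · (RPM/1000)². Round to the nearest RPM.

≈ 9144 RPM

Original rotor: r = 46.5 / 2 = 23.25 cm
RCF_original = 11.18 × 23.25 × (9.16)² = 11.18 × 23.25 × 83.9056 ≈ 21,810 × g
Target RCF = 1.2 × 21,810 ≈ 26,172 × g
Your rotor: r = 560 mm / 2 = 280 mm = 28 cm
26,172 = 11.18 × 28 × (N/1000)²
(N/1000)² = 26,172 / 313.04 = 83.60593
N = 1000 × √83.60593 ≈ 9,143.6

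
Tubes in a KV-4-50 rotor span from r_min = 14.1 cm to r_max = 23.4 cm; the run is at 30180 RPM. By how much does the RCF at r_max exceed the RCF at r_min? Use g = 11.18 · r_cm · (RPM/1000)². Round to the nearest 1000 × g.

ΔRCF ≈ 95000 ×g

ΔRCF = 11.18 × (r_max − r_min) × (N/1000)² = 11.18 × 9.3 × 910.8324 ≈ 94,702.9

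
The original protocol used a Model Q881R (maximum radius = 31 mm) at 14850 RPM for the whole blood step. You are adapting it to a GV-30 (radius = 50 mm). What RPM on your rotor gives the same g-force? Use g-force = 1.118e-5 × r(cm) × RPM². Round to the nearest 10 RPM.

11690 RPM

Original rotor: r = 31 mm = 3.1 cm
RCF_original = 1.118 × 10⁻⁵ × 3.1 × (14850)² = 1.118 × 10⁻⁵ × 3.1 × 220,522,500 ≈ 7,642.9 × g
Your rotor: r = 50 mm = 5.0 cm
7,642.9 = 1.118 × 10⁻⁵ × 5 × N²
N² = 7,642.9 / (5.59 × 10⁻⁵) = 136,724,508
N ≈ √136,724,508 ≈ 11,692.9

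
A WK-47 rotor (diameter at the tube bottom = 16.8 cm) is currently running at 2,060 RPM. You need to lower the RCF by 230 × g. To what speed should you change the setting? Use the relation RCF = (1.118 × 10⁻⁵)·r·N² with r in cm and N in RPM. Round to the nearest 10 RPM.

r = 16.8 / 2 = 8.4 cm
Current RCF = 1.118 × 10⁻⁵ × 8.4 × (2060)² = 1.118 × 10⁻⁵ × 8.4 × 4,243,600 ≈ 398.5 × g
Target RCF = 398.5 − 230 = 168.5 × g
N² = 168.5 / (9.3912 × 10⁻⁵) = 1,794,233
N ≈ √1,794,233 ≈ 1,339.5

1340 RPM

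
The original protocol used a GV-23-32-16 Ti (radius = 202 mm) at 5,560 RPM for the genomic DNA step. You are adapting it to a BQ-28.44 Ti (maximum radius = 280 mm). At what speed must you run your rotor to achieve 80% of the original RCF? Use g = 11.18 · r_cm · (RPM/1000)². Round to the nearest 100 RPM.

4200 RPM

Original rotor: r = 202 mm = 20.2 cm
RCF_original = 11.18 × 20.2 × (5.56)² = 11.18 × 20.2 × 30.9136 ≈ 6,981.4 × g
Target RCF = 0.8 × 6,981.4 ≈ 5,585.1 × g
Your rotor: r = 280 mm = 28.0 cm
5,585.1 = 11.18 × 28 × (N/1000)²
(N/1000)² = 5,585.1 / 313.04 = 17.84149
N = 1000 × √17.84149 ≈ 4,223.9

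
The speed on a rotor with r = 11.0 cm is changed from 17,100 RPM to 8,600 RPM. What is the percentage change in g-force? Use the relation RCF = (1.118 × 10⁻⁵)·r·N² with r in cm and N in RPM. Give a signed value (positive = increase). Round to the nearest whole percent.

RCF ∝ N², so the ratio is (8600/17100)² = (0.502924)² = 0.2529.
Change = 0.2529 − 1 = -0.7471 → -74.7%.

-75%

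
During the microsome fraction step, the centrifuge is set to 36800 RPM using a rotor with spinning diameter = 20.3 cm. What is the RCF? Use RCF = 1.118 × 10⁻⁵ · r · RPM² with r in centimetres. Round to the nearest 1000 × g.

RCF ≈ 154000 g

r = 20.3 / 2 = 10.15 cm
RCF = 1.118 × 10⁻⁵ × r × N²
RCF = 1.118 × 10⁻⁵ × 10.15 × (36800)² = 1.118 × 10⁻⁵ × 10.15 × 1,354,240,000 ≈ 153,675.1 × g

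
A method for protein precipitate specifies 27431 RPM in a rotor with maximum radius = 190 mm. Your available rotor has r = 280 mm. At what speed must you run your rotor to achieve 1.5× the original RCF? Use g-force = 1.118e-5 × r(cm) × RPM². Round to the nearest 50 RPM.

27650 RPM

Original rotor: r = 190 mm = 19.0 cm
RCF_original = 1.118 × 10⁻⁵ × 19 × (27431)² = 1.118 × 10⁻⁵ × 19 × 752,459,761 ≈ 159,837.5 × g
Target RCF = 1.5 × 159,837.5 ≈ 239,756.2 × g
Your rotor: r = 280 mm = 28.0 cm
239,756.2 = 1.118 × 10⁻⁵ × 28 × N²
N² = 239,756.2 / (31.304 × 10⁻⁵) = 765,896,371
N ≈ √765,896,371 ≈ 27,674.8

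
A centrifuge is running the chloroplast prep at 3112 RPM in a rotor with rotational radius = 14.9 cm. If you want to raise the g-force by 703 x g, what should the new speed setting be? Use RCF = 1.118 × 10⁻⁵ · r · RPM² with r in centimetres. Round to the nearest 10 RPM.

N₂ ≈ 3730 RPM

Current RCF = 1.118 × 10⁻⁵ × 14.9 × (3112)² = 1.118 × 10⁻⁵ × 14.9 × 9,684,544 ≈ 1,613.3 × g
Target RCF = 1,613.3 + 703 = 2,316.3 × g
N² = 2,316.3 / (16.6582 × 10⁻⁵) = 13,904,864
N ≈ √13,904,864 ≈ 3,728.9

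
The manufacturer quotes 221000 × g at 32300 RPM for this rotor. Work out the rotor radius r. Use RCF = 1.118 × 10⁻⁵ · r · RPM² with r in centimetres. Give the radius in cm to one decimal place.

221000 = 1.118 × 10⁻⁵ × r × (32300)²
r = 221000 / (1.118 × 10⁻⁵ × 1,043,290,000) = 221000 / 11663.98 ≈ 18.947 cm

r ≈ 18.9 cm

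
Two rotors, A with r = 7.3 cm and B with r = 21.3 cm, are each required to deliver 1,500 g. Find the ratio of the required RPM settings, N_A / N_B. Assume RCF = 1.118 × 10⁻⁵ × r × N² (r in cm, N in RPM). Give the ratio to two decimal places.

At fixed RCF, N ∝ 1/√r, so N_A/N_B = √(r_B/r_A) = √(21.3/7.3) = √2.917808 = 1.7082.

1.71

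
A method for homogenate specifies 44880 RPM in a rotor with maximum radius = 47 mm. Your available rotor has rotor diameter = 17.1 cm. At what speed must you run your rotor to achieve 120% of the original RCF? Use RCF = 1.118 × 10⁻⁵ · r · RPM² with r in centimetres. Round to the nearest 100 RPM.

≈ 36500 RPM

Original rotor: r = 47 mm = 4.7 cm
RCF = 1.118 × 10⁻⁵ × r × N²
RCF_original = 1.118 × 10⁻⁵ × 4.7 × (44880)² = 1.118 × 10⁻⁵ × 4.7 × 2,014,214,400 ≈ 105,838.9 × g
Target RCF = 1.2 × 105,838.9 ≈ 127,006.7 × g
Your rotor: r = 17.1 / 2 = 8.55 cm
127,006.7 = 1.118 × 10⁻⁵ × 8.55 × N²
N² = 127,006.7 / (9.5589 × 10⁻⁵) = 1,328,674,848
N ≈ √1,328,674,848 ≈ 36,451.0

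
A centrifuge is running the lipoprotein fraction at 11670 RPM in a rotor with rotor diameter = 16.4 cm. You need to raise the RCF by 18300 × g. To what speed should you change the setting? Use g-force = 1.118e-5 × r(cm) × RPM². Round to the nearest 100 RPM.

18300 RPM

r = 16.4 / 2 = 8.2 cm
Current RCF = 1.118 × 10⁻⁵ × 8.2 × (11670)² = 1.118 × 10⁻⁵ × 8.2 × 136,188,900 ≈ 12,485.3 × g
Target RCF = 12,485.3 + 18,300 = 30,785.3 × g
N² = 30,785.3 / (9.1676 × 10⁻⁵) = 335,805,445
N ≈ √335,805,445 ≈ 18,325.0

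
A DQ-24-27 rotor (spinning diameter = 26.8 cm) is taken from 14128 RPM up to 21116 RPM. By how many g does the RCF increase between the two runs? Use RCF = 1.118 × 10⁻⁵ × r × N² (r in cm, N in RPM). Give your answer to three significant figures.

r = 26.8 / 2 = 13.4 cm
RCF₁ = 1.118 × 10⁻⁵ × 13.4 × (14128)² = 1.118 × 10⁻⁵ × 13.4 × 199,600,384 ≈ 29,902.5 × g
RCF₂ = 1.118 × 10⁻⁵ × 13.4 × (21116)² = 1.118 × 10⁻⁵ × 13.4 × 445,885,456 ≈ 66,799 × g
Increase = 66,799 − 29,902.5 = 36,896.5

≈ 36900 g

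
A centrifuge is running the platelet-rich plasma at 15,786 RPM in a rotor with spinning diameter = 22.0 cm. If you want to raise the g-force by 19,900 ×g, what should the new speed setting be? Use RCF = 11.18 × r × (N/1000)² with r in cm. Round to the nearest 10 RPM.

20270 RPM

r = 22.0 / 2 = 11 cm
Current RCF = 11.18 × 11 × (15.786)² = 11.18 × 11 × 249.197796 ≈ 30,646.3 × g
Target RCF = 30,646.3 + 19,900 = 50,546.3 × g
(N/1000)² = 50,546.3 / 122.98 = 411.0124
N = 1000 × √411.0124 ≈ 20,273.4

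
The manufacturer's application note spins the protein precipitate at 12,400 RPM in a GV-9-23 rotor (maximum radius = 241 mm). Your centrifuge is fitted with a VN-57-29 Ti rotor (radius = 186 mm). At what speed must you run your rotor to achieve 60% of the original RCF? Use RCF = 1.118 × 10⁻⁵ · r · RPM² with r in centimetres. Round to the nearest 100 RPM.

Original rotor: r = 241 mm = 24.1 cm
RCF = 1.118 × 10⁻⁵ × r × N²
RCF_original = 1.118 × 10⁻⁵ × 24.1 × (12400)² = 1.118 × 10⁻⁵ × 24.1 × 153,760,000 ≈ 41,428.8 × g
Target RCF = 0.6 × 41,428.8 ≈ 24,857.3 × g
Your rotor: r = 186 mm = 18.6 cm
24,857.3 = 1.118 × 10⁻⁵ × 18.6 × N²
N² = 24,857.3 / (20.7948 × 10⁻⁵) = 119,536,134
N ≈ √119,536,134 ≈ 10,933.3

≈ 10900 RPM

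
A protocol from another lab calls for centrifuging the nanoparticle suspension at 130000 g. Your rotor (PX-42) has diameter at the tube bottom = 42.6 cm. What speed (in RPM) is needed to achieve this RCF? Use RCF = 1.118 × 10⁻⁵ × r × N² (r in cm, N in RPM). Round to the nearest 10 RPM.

r = 42.6 / 2 = 21.3 cm
130,000 = 1.118 × 10⁻⁵ × 21.3 × N²
N² = 130,000 / (23.8134 × 10⁻⁵) = 545,911,126
N ≈ √545,911,126 ≈ 23,364.7

23360 RPM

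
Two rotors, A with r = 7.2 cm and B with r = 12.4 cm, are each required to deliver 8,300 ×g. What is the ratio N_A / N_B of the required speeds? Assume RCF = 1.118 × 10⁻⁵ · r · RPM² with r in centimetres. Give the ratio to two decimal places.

At fixed RCF, N ∝ 1/√r, so N_A/N_B = √(r_B/r_A) = √(12.4/7.2) = √1.722222 = 1.3123.

1.31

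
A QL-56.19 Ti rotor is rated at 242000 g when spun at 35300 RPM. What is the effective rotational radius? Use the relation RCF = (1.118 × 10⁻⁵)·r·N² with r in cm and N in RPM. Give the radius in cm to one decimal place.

242000 = 1.118 × 10⁻⁵ × r × (35300)²
r = 242000 / (1.118 × 10⁻⁵ × 1,246,090,000) = 242000 / 13931.29 ≈ 17.371 cm

r ≈ 17.4 cm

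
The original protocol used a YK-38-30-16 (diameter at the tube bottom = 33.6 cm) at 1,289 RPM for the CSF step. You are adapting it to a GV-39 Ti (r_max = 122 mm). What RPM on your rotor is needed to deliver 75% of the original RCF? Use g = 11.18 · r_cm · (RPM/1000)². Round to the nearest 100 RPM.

Original rotor: r = 33.6 / 2 = 16.8 cm
RCF_original = 11.18 × 16.8 × (1.289)² = 11.18 × 16.8 × 1.661521 ≈ 312.1 × g
Target RCF = 0.75 × 312.1 ≈ 234.1 × g
Your rotor: r = 122 mm = 12.2 cm
234.1 = 11.18 × 12.2 × (N/1000)²
(N/1000)² = 234.1 / 136.396 = 1.716326
N = 1000 × √1.716326 ≈ 1,310.1

1300 RPM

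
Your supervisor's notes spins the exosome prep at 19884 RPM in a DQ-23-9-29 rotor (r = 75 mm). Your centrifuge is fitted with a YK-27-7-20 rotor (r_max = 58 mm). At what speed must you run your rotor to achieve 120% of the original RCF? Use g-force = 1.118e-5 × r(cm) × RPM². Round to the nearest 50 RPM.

Original rotor: r = 75 mm = 7.5 cm
RCF = 1.118 × 10⁻⁵ × r × N²
RCF_original = 1.118 × 10⁻⁵ × 7.5 × (19884)² = 1.118 × 10⁻⁵ × 7.5 × 395,373,456 ≈ 33,152.1 × g
Target RCF = 1.2 × 33,152.1 ≈ 39,782.5 × g
Your rotor: r = 58 mm = 5.8 cm
39,782.5 = 1.118 × 10⁻⁵ × 5.8 × N²
N² = 39,782.5 / (6.4844 × 10⁻⁵) = 613,510,888
N ≈ √613,510,888 ≈ 24,769.2

24750 RPM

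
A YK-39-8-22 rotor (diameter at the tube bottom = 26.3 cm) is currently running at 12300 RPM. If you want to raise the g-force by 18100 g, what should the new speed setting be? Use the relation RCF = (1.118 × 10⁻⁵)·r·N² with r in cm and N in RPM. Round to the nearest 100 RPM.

16600 RPM

r = 26.3 / 2 = 13.15 cm
Current RCF = 1.118 × 10⁻⁵ × 13.15 × (12300)² = 1.118 × 10⁻⁵ × 13.15 × 151,290,000 ≈ 22,242.2 × g
Target RCF = 22,242.2 + 18,100 = 40,342.2 × g
N² = 40,342.2 / (14.7017 × 10⁻⁵) = 274,405,001
N ≈ √274,405,001 ≈ 16,565.2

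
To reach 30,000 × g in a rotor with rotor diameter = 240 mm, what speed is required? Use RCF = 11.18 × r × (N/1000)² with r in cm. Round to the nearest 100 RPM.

r = 240 mm / 2 = 120 mm = 12 cm
30,000 = 11.18 × 12 × (N/1000)²
(N/1000)² = 30,000 / 134.16 = 223.6136
N = 1000 × √223.6136 ≈ 14,953.7

N ≈ 15000 RPM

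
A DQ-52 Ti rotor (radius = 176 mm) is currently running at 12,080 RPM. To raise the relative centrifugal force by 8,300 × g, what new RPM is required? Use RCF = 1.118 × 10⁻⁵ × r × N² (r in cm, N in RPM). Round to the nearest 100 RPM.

r = 176 mm = 17.6 cm
Current RCF = 1.118 × 10⁻⁵ × 17.6 × (12080)² = 1.118 × 10⁻⁵ × 17.6 × 145,926,400 ≈ 28,713.6 × g
Target RCF = 28,713.6 + 8,300 = 37,013.6 × g
N² = 37,013.6 / (19.6768 × 10⁻⁵) = 188,107,822
N ≈ √188,107,822 ≈ 13,715.2

13700 RPM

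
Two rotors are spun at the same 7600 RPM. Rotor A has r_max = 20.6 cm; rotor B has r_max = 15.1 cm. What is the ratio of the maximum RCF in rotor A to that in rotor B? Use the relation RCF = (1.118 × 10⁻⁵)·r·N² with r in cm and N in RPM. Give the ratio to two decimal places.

1.36

At fixed N, RCF ∝ r, so RCF_A/RCF_B = r_A/r_B = 20.6 / 15.1 = 1.3642.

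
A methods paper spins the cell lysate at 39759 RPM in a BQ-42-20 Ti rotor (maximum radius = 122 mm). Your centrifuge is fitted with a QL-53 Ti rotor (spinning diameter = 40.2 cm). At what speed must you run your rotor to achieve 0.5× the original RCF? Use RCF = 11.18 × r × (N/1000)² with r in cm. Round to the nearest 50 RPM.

≈ 21900 RPM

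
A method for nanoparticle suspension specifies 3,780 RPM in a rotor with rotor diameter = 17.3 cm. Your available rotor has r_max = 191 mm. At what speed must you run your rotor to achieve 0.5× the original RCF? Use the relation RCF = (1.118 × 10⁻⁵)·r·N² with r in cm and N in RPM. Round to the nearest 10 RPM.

Original rotor: r = 17.3 / 2 = 8.65 cm
RCF_original = 1.118 × 10⁻⁵ × 8.65 × (3780)² = 1.118 × 10⁻⁵ × 8.65 × 14,288,400 ≈ 1,381.8 × g
Target RCF = 0.5 × 1,381.8 ≈ 690.9 × g
Your rotor: r = 191 mm = 19.1 cm
690.9 = 1.118 × 10⁻⁵ × 19.1 × N²
N² = 690.9 / (21.3538 × 10⁻⁵) = 3,235,490
N ≈ √3,235,490 ≈ 1,798.7

≈ 1800 RPM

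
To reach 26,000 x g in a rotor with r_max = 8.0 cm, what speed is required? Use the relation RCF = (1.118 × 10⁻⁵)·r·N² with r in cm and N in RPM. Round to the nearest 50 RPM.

17050 RPM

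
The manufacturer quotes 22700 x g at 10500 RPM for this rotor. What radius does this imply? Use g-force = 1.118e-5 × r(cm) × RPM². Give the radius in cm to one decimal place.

22700 = 1.118 × 10⁻⁵ × r × (10500)²
r = 22700 / (1.118 × 10⁻⁵ × 110,250,000) = 22700 / 1232.595 ≈ 18.416 cm

≈ 18.4 cm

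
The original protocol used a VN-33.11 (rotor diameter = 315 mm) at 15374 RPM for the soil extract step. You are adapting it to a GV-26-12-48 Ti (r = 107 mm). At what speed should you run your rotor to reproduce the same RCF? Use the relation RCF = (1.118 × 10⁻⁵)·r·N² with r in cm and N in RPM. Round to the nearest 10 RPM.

18650 RPM

Original rotor: r = 315 mm / 2 = 157.5 mm = 15.75 cm
RCF = 1.118 × 10⁻⁵ × r × N²
RCF_original = 1.118 × 10⁻⁵ × 15.75 × (15374)² = 1.118 × 10⁻⁵ × 15.75 × 236,359,876 ≈ 41,619.4 × g
Your rotor: r = 107 mm = 10.7 cm
41,619.4 = 1.118 × 10⁻⁵ × 10.7 × N²
N² = 41,619.4 / (11.9626 × 10⁻⁵) = 347,912,661
N ≈ √347,912,661 ≈ 18,652.4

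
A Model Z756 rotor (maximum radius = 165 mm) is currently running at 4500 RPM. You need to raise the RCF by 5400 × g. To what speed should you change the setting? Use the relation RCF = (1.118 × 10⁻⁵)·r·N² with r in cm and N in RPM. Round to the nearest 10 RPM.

r = 165 mm = 16.5 cm
Current RCF = 1.118 × 10⁻⁵ × 16.5 × (4500)² = 1.118 × 10⁻⁵ × 16.5 × 20,250,000 ≈ 3,735.5 × g
Target RCF = 3,735.5 + 5,400 = 9,135.5 × g
N² = 9,135.5 / (18.447 × 10⁻⁵) = 49,522,958
N ≈ √49,522,958 ≈ 7,037.3

≈ 7040 RPM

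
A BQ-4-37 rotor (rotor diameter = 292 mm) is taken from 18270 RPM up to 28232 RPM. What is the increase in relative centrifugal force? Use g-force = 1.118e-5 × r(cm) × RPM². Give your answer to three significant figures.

75600 x g

r = 292 mm / 2 = 146 mm = 14.6 cm
RCF₁ = 1.118 × 10⁻⁵ × 14.6 × (18270)² = 1.118 × 10⁻⁵ × 14.6 × 333,792,900 ≈ 54,484.3 × g
RCF₂ = 1.118 × 10⁻⁵ × 14.6 × (28232)² = 1.118 × 10⁻⁵ × 14.6 × 797,045,824 ≈ 130,100.2 × g
Increase = 130,100.2 − 54,484.3 = 75,615.9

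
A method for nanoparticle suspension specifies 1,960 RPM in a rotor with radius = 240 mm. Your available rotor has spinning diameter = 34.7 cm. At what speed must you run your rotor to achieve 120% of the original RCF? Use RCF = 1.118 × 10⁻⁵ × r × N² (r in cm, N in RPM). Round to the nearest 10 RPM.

Original rotor: r = 240 mm = 24.0 cm
RCF = 1.118 × 10⁻⁵ × r × N²
RCF_original = 1.118 × 10⁻⁵ × 24 × (1960)² = 1.118 × 10⁻⁵ × 24 × 3,841,600 ≈ 1,030.8 × g
Target RCF = 1.2 × 1,030.8 ≈ 1,237 × g
Your rotor: r = 34.7 / 2 = 17.35 cm
1,237 = 1.118 × 10⁻⁵ × 17.35 × N²
N² = 1,237 / (19.3973 × 10⁻⁵) = 6,377,176
N ≈ √6,377,176 ≈ 2,525.3

2530 RPM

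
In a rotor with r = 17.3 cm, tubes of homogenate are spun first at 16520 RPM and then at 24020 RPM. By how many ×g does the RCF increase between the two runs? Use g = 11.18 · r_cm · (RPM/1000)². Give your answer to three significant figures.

RCF₁ = 11.18 × 17.3 × (16.52)² = 11.18 × 17.3 × 272.9104 ≈ 52,784.7 × g
RCF₂ = 11.18 × 17.3 × (24.02)² = 11.18 × 17.3 × 576.9604 ≈ 111,592.2 × g
Increase = 111,592.2 − 52,784.7 = 58,807.5

≈ 58800 ×g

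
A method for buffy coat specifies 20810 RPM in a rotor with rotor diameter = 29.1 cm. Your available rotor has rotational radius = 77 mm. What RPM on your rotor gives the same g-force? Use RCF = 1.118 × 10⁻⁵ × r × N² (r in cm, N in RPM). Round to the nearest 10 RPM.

28610 RPM

Original rotor: r = 29.1 / 2 = 14.55 cm
RCF_original = 1.118 × 10⁻⁵ × 14.55 × (20810)² = 1.118 × 10⁻⁵ × 14.55 × 433,056,100 ≈ 70,444.8 × g
Your rotor: r = 77 mm = 7.7 cm
70,444.8 = 1.118 × 10⁻⁵ × 7.7 × N²
N² = 70,444.8 / (8.6086 × 10⁻⁵) = 818,307,274
N ≈ √818,307,274 ≈ 28,606.1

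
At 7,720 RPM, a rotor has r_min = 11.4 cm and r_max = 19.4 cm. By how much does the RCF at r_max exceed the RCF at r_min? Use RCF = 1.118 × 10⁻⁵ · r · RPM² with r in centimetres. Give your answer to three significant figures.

RCF_max = 1.118 × 10⁻⁵ × 19.4 × (7720)² = 1.118 × 10⁻⁵ × 19.4 × 59,598,400 ≈ 12,926.4 × g
RCF_min = 1.118 × 10⁻⁵ × 11.4 × (7720)² = 1.118 × 10⁻⁵ × 11.4 × 59,598,400 ≈ 7,595.9 × g
ΔRCF = 12,926.4 − 7,595.9 = 5,330.5

≈ 5330 × g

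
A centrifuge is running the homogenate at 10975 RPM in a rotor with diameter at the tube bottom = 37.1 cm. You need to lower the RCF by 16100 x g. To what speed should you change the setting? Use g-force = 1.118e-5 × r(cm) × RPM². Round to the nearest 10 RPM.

r = 37.1 / 2 = 18.55 cm
Current RCF = 1.118 × 10⁻⁵ × 18.55 × (10975)² = 1.118 × 10⁻⁵ × 18.55 × 120,450,625 ≈ 24,980.1 × g
Target RCF = 24,980.1 − 16,100 = 8,880.1 × g
N² = 8,880.1 / (20.7389 × 10⁻⁵) = 42,818,568
N ≈ √42,818,568 ≈ 6,543.6

≈ 6540 RPM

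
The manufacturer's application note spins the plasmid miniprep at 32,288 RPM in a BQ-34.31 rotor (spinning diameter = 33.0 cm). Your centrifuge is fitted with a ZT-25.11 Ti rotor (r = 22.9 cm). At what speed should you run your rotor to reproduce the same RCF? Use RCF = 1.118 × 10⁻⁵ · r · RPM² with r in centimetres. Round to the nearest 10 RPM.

Original rotor: r = 33.0 / 2 = 16.5 cm
RCF = 1.118 × 10⁻⁵ × r × N²
RCF_original = 1.118 × 10⁻⁵ × 16.5 × (32288)² = 1.118 × 10⁻⁵ × 16.5 × 1,042,514,944 ≈ 192,312.7 × g
192,312.7 = 1.118 × 10⁻⁵ × 22.9 × N²
N² = 192,312.7 / (25.6022 × 10⁻⁵) = 751,156,932
N ≈ √751,156,932 ≈ 27,407.2

27410 RPM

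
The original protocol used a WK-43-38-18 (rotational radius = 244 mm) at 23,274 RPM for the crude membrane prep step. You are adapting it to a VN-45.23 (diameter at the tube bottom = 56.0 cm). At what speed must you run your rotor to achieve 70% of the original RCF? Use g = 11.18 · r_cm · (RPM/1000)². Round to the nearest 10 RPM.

Original rotor: r = 244 mm = 24.4 cm
RCF_original = 11.18 × 24.4 × (23.274)² = 11.18 × 24.4 × 541.679076 ≈ 147,765.7 × g
Target RCF = 0.7 × 147,765.7 ≈ 103,436 × g
Your rotor: r = 56.0 / 2 = 28 cm
103,436 = 11.18 × 28 × (N/1000)²
(N/1000)² = 103,436 / 313.04 = 330.4242
N = 1000 × √330.4242 ≈ 18,177.6

≈ 18180 RPM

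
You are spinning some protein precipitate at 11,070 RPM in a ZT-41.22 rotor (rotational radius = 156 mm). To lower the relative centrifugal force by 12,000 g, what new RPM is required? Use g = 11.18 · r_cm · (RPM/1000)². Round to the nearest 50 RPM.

N₂ ≈ 7350 RPM

r = 156 mm = 15.6 cm
Current RCF = 11.18 × 15.6 × (11.07)² = 11.18 × 15.6 × 122.5449 ≈ 21,372.8 × g
Target RCF = 21,372.8 − 12,000 = 9,372.8 × g
(N/1000)² = 9,372.8 / 174.408 = 53.74065
N = 1000 × √53.74065 ≈ 7,330.8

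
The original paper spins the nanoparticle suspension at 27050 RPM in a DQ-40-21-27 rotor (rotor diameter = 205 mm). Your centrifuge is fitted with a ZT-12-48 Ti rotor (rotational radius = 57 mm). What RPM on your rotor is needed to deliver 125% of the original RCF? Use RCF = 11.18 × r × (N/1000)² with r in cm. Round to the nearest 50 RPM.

40550 RPM

Original rotor: r = 205 mm / 2 = 102.5 mm = 10.25 cm
RCF = 11.18 × r × (N/1000)²
RCF_original = 11.18 × 10.25 × (27.05)² = 11.18 × 10.25 × 731.7025 ≈ 83,849.4 × g
Target RCF = 1.25 × 83,849.4 ≈ 104,811.8 × g
Your rotor: r = 57 mm = 5.7 cm
104,811.8 = 11.18 × 5.7 × (N/1000)²
(N/1000)² = 104,811.8 / 63.726 = 1644.726
N = 1000 × √1644.726 ≈ 40,555.2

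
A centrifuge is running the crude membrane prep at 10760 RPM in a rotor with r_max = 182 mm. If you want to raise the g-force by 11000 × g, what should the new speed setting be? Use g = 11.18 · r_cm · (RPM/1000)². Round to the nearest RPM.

r = 182 mm = 18.2 cm
Current RCF = 11.18 × 18.2 × (10.76)² = 11.18 × 18.2 × 115.7776 ≈ 23,558 × g
Target RCF = 23,558 + 11,000 = 34,558 × g
(N/1000)² = 34,558 / 203.476 = 169.8382
N = 1000 × √169.8382 ≈ 13,032.2

13032 RPM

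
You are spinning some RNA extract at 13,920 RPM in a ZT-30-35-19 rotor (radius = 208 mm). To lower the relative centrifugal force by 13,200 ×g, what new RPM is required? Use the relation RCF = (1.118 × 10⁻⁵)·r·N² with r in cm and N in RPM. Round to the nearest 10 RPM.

11700 RPM

r = 208 mm = 20.8 cm
Current RCF = 1.118 × 10⁻⁵ × 20.8 × (13920)² = 1.118 × 10⁻⁵ × 20.8 × 193,766,400 ≈ 45,059.2 × g
Target RCF = 45,059.2 − 13,200 = 31,859.2 × g
N² = 31,859.2 / (23.2544 × 10⁻⁵) = 137,002,890
N ≈ √137,002,890 ≈ 11,704.8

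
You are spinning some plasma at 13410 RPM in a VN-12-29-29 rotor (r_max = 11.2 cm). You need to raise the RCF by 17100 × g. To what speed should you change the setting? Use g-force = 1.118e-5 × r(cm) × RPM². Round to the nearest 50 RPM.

N₂ ≈ 17800 RPM

Current RCF = 1.118 × 10⁻⁵ × 11.2 × (13410)² = 1.118 × 10⁻⁵ × 11.2 × 179,828,100 ≈ 22,517.4 × g
Target RCF = 22,517.4 + 17,100 = 39,617.4 × g
N² = 39,617.4 / (12.5216 × 10⁻⁵) = 316,392,474
N ≈ √316,392,474 ≈ 17,787.4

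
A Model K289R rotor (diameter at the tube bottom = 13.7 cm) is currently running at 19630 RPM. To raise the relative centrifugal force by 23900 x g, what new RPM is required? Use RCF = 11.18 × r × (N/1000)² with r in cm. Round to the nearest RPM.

≈ 26409 RPM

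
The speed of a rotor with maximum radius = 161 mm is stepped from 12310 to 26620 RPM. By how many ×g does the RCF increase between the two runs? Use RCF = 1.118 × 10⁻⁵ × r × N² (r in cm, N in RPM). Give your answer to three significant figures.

≈ 100000 ×g

r = 161 mm = 16.1 cm
RCF₁ = 1.118 × 10⁻⁵ × 16.1 × (12310)² = 1.118 × 10⁻⁵ × 16.1 × 151,536,100 ≈ 27,276.2 × g
RCF₂ = 1.118 × 10⁻⁵ × 16.1 × (26620)² = 1.118 × 10⁻⁵ × 16.1 × 708,624,400 ≈ 127,551 × g
Increase = 127,551 − 27,276.2 = 100,274.8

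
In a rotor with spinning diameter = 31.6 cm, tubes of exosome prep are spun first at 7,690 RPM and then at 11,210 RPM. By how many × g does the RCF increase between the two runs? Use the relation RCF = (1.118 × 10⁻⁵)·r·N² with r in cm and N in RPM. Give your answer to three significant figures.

≈ 11800 × g

r = 31.6 / 2 = 15.8 cm
RCF₁ = 1.118 × 10⁻⁵ × 15.8 × (7690)² = 1.118 × 10⁻⁵ × 15.8 × 59,136,100 ≈ 10,446 × g
RCF₂ = 1.118 × 10⁻⁵ × 15.8 × (11210)² = 1.118 × 10⁻⁵ × 15.8 × 125,664,100 ≈ 22,197.8 × g
Increase = 22,197.8 − 10,446 = 11,751.8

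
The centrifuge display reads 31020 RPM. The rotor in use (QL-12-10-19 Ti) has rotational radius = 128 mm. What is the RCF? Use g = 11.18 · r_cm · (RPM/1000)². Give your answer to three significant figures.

≈ 138000 × g

r = 128 mm = 12.8 cm
RCF = 11.18 × 12.8 × (31.02)² = 11.18 × 12.8 × 962.2404 ≈ 137,700.5 × g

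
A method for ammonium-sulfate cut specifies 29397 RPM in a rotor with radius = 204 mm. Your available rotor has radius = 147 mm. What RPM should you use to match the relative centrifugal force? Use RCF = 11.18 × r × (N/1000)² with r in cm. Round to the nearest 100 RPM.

34600 RPM

Original rotor: r = 204 mm = 20.4 cm
RCF = 11.18 × r × (N/1000)²
RCF_original = 11.18 × 20.4 × (29.397)² = 11.18 × 20.4 × 864.183609 ≈ 197,096.1 × g
Your rotor: r = 147 mm = 14.7 cm
197,096.1 = 11.18 × 14.7 × (N/1000)²
(N/1000)² = 197,096.1 / 164.346 = 1199.275
N = 1000 × √1199.275 ≈ 34,630.6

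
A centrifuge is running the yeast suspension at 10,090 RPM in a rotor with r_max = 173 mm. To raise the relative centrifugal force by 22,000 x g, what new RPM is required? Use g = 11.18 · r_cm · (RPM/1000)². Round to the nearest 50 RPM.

14700 RPM

r = 173 mm = 17.3 cm
Current RCF = 11.18 × 17.3 × (10.09)² = 11.18 × 17.3 × 101.8081 ≈ 19,691.1 × g
Target RCF = 19,691.1 + 22,000 = 41,691.1 × g
(N/1000)² = 41,691.1 / 193.414 = 215.5537
N = 1000 × √215.5537 ≈ 14,681.7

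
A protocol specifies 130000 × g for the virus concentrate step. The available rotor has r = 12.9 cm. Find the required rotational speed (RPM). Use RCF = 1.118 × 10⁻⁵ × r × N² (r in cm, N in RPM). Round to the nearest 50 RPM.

RCF = 1.118 × 10⁻⁵ × r × N²
130,000 = 1.118 × 10⁻⁵ × 12.9 × N²
N² = 130,000 / (14.4222 × 10⁻⁵) = 901,388,138
N ≈ √901,388,138 ≈ 30,023.1

≈ 30000 RPM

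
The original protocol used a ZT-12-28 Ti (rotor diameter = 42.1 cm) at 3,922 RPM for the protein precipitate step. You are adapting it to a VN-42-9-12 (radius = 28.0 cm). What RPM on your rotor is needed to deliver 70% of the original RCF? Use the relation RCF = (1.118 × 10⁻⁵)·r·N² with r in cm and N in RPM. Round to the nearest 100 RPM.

Original rotor: r = 42.1 / 2 = 21.05 cm
RCF = 1.118 × 10⁻⁵ × r × N²
RCF_original = 1.118 × 10⁻⁵ × 21.05 × (3922)² = 1.118 × 10⁻⁵ × 21.05 × 15,382,084 ≈ 3,620 × g
Target RCF = 0.7 × 3,620 ≈ 2,534 × g
2,534 = 1.118 × 10⁻⁵ × 28 × N²
N² = 2,534 / (31.304 × 10⁻⁵) = 8,094,812
N ≈ √8,094,812 ≈ 2,845.1

≈ 2800 RPM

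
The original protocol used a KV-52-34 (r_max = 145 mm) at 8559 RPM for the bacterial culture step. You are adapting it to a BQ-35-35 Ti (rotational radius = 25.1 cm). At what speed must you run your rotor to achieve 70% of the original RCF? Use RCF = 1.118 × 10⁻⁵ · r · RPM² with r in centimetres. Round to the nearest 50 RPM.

Original rotor: r = 145 mm = 14.5 cm
RCF = 1.118 × 10⁻⁵ × r × N²
RCF_original = 1.118 × 10⁻⁵ × 14.5 × (8559)² = 1.118 × 10⁻⁵ × 14.5 × 73,256,481 ≈ 11,875.6 × g
Target RCF = 0.7 × 11,875.6 ≈ 8,312.9 × g
8,312.9 = 1.118 × 10⁻⁵ × 25.1 × N²
N² = 8,312.9 / (28.0618 × 10⁻⁵) = 29,623,545
N ≈ √29,623,545 ≈ 5,442.8

5450 RPM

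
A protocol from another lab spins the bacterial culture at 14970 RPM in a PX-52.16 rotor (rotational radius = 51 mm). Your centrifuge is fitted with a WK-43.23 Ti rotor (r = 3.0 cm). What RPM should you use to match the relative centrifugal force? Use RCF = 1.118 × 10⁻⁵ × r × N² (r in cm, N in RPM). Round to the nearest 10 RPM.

≈ 19520 RPM

Original rotor: r = 51 mm = 5.1 cm
RCF_original = 1.118 × 10⁻⁵ × 5.1 × (14970)² = 1.118 × 10⁻⁵ × 5.1 × 224,100,900 ≈ 12,777.8 × g
12,777.8 = 1.118 × 10⁻⁵ × 3 × N²
N² = 12,777.8 / (3.354 × 10⁻⁵) = 380,971,974
N ≈ √380,971,974 ≈ 19,518.5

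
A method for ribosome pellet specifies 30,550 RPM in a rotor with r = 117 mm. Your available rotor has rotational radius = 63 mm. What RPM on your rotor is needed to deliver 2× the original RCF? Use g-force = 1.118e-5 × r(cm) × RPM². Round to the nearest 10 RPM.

Original rotor: r = 117 mm = 11.7 cm
RCF = 1.118 × 10⁻⁵ × r × N²
RCF_original = 1.118 × 10⁻⁵ × 11.7 × (30550)² = 1.118 × 10⁻⁵ × 11.7 × 933,302,500 ≈ 122,081.6 × g
Target RCF = 2 × 122,081.6 ≈ 244,163.2 × g
Your rotor: r = 63 mm = 6.3 cm
244,163.2 = 1.118 × 10⁻⁵ × 6.3 × N²
N² = 244,163.2 / (7.0434 × 10⁻⁵) = 3,466,553,085
N ≈ √3,466,553,085 ≈ 58,877.4

58880 RPM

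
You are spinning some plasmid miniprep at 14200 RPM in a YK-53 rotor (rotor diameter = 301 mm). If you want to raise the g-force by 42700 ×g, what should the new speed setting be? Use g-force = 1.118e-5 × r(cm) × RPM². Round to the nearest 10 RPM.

r = 301 mm / 2 = 150.5 mm = 15.05 cm
Current RCF = 1.118 × 10⁻⁵ × 15.05 × (14200)² = 1.118 × 10⁻⁵ × 15.05 × 201,640,000 ≈ 33,927.7 × g
Target RCF = 33,927.7 + 42,700 = 76,627.7 × g
N² = 76,627.7 / (16.8259 × 10⁻⁵) = 455,415,164
N ≈ √455,415,164 ≈ 21,340.5

N₂ ≈ 21340 RPM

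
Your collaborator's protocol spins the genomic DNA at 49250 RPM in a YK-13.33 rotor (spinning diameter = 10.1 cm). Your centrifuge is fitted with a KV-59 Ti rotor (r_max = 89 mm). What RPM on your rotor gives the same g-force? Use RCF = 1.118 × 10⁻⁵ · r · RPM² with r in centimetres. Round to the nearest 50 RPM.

37100 RPM

Original rotor: r = 10.1 / 2 = 5.05 cm
RCF_original = 1.118 × 10⁻⁵ × 5.05 × (49250)² = 1.118 × 10⁻⁵ × 5.05 × 2,425,562,500 ≈ 136,944.8 × g
Your rotor: r = 89 mm = 8.9 cm
136,944.8 = 1.118 × 10⁻⁵ × 8.9 × N²
N² = 136,944.8 / (9.9502 × 10⁻⁵) = 1,376,301,984
N ≈ √1,376,301,984 ≈ 37,098.5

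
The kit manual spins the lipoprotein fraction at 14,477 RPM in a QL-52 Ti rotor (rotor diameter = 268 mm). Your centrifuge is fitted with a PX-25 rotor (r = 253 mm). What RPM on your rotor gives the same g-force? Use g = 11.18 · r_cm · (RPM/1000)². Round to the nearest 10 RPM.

Original rotor: r = 268 mm / 2 = 134 mm = 13.4 cm
RCF = 11.18 × r × (N/1000)²
RCF_original = 11.18 × 13.4 × (14.477)² = 11.18 × 13.4 × 209.583529 ≈ 31,398.1 × g
Your rotor: r = 253 mm = 25.3 cm
31,398.1 = 11.18 × 25.3 × (N/1000)²
(N/1000)² = 31,398.1 / 282.854 = 111.0046
N = 1000 × √111.0046 ≈ 10,535.9

10540 RPM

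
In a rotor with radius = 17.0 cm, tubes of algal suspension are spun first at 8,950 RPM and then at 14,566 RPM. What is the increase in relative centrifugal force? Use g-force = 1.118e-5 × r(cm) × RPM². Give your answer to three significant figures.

RCF₁ = 1.118 × 10⁻⁵ × 17 × (8950)² = 1.118 × 10⁻⁵ × 17 × 80,102,500 ≈ 15,224.3 × g
RCF₂ = 1.118 × 10⁻⁵ × 17 × (14566)² = 1.118 × 10⁻⁵ × 17 × 212,168,356 ≈ 40,324.7 × g
Increase = 40,324.7 − 15,224.3 = 25,100.4

25100 ×g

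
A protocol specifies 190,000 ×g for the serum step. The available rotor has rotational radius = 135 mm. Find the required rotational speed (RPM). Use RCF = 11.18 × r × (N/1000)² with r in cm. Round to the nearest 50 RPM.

r = 135 mm = 13.5 cm
190,000 = 11.18 × 13.5 × (N/1000)²
(N/1000)² = 190,000 / 150.93 = 1258.862
N = 1000 × √1258.862 ≈ 35,480.4

≈ 35500 RPM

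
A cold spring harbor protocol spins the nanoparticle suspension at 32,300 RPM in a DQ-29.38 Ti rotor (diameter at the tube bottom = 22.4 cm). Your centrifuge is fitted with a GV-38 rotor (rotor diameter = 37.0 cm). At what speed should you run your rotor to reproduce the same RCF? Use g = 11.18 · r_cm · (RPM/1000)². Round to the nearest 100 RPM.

≈ 25100 RPM

Original rotor: r = 22.4 / 2 = 11.2 cm
RCF_original = 11.18 × 11.2 × (32.3)² = 11.18 × 11.2 × 1,043.29 ≈ 130,636.6 × g
Your rotor: r = 37.0 / 2 = 18.5 cm
130,636.6 = 11.18 × 18.5 × (N/1000)²
(N/1000)² = 130,636.6 / 206.83 = 631.6134
N = 1000 × √631.6134 ≈ 25,131.9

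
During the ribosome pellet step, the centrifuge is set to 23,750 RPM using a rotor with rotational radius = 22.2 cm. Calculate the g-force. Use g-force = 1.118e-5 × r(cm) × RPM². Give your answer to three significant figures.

RCF = 1.118 × 10⁻⁵ × 22.2 × (23750)² = 1.118 × 10⁻⁵ × 22.2 × 564,062,500 ≈ 139,998.1 × g

≈ 140000 x g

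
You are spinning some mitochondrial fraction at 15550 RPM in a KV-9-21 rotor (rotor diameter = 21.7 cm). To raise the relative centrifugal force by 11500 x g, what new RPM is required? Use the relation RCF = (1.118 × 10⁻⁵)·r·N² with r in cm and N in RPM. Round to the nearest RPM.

N₂ ≈ 18347 RPM

r = 21.7 / 2 = 10.85 cm
Current RCF = 1.118 × 10⁻⁵ × 10.85 × (15550)² = 1.118 × 10⁻⁵ × 10.85 × 241,802,500 ≈ 29,331.4 × g
Target RCF = 29,331.4 + 11,500 = 40,831.4 × g
N² = 40,831.4 / (12.1303 × 10⁻⁵) = 336,606,679
N ≈ √336,606,679 ≈ 18,346.8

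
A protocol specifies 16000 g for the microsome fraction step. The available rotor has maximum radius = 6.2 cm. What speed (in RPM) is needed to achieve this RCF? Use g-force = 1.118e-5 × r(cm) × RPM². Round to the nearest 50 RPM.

16,000 = 1.118 × 10⁻⁵ × 6.2 × N²
N² = 16,000 / (6.9316 × 10⁻⁵) = 230,826,938
N ≈ √230,826,938 ≈ 15,193.0

N ≈ 15200 RPM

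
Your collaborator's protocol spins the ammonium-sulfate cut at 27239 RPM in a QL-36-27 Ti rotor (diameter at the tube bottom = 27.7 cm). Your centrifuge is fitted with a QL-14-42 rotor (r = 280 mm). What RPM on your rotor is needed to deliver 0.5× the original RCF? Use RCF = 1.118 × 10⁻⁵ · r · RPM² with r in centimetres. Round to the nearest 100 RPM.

13500 RPM

Original rotor: r = 27.7 / 2 = 13.85 cm
RCF_original = 1.118 × 10⁻⁵ × 13.85 × (27239)² = 1.118 × 10⁻⁵ × 13.85 × 741,963,121 ≈ 114,887.8 × g
Target RCF = 0.5 × 114,887.8 ≈ 57,443.9 × g
Your rotor: r = 280 mm = 28.0 cm
57,443.9 = 1.118 × 10⁻⁵ × 28 × N²
N² = 57,443.9 / (31.304 × 10⁻⁵) = 183,503,386
N ≈ √183,503,386 ≈ 13,546.3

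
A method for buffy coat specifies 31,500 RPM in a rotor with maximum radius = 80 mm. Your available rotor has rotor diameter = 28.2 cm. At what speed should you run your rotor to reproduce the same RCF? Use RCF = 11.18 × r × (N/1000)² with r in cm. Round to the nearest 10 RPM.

Original rotor: r = 80 mm = 8.0 cm
RCF_original = 11.18 × 8 × (31.5)² = 11.18 × 8 × 992.25 ≈ 88,746.8 × g
Your rotor: r = 28.2 / 2 = 14.1 cm
88,746.8 = 11.18 × 14.1 × (N/1000)²
(N/1000)² = 88,746.8 / 157.638 = 562.9785
N = 1000 × √562.9785 ≈ 23,727.2

23730 RPM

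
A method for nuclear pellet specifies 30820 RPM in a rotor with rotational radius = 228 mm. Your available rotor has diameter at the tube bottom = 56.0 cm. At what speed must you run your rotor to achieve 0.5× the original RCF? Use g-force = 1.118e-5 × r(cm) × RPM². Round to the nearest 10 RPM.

Original rotor: r = 228 mm = 22.8 cm
RCF = 1.118 × 10⁻⁵ × r × N²
RCF_original = 1.118 × 10⁻⁵ × 22.8 × (30820)² = 1.118 × 10⁻⁵ × 22.8 × 949,872,400 ≈ 242,126.3 × g
Target RCF = 0.5 × 242,126.3 ≈ 121,063.1 × g
Your rotor: r = 56.0 / 2 = 28 cm
121,063.1 = 1.118 × 10⁻⁵ × 28 × N²
N² = 121,063.1 / (31.304 × 10⁻⁵) = 386,733,644
N ≈ √386,733,644 ≈ 19,665.5

19670 RPM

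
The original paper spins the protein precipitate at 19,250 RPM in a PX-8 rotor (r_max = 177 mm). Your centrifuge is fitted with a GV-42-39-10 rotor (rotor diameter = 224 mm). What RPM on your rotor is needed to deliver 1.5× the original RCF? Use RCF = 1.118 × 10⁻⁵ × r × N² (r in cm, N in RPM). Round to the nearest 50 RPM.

29650 RPM

Original rotor: r = 177 mm = 17.7 cm
RCF_original = 1.118 × 10⁻⁵ × 17.7 × (19250)² = 1.118 × 10⁻⁵ × 17.7 × 370,562,500 ≈ 73,329.1 × g
Target RCF = 1.5 × 73,329.1 ≈ 109,993.7 × g
Your rotor: r = 224 mm / 2 = 112 mm = 11.2 cm
109,993.7 = 1.118 × 10⁻⁵ × 11.2 × N²
N² = 109,993.7 / (12.5216 × 10⁻⁵) = 878,431,670
N ≈ √878,431,670 ≈ 29,638.3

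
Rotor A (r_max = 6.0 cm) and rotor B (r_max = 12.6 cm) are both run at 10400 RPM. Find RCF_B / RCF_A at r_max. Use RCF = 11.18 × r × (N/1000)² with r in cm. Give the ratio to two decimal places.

2.10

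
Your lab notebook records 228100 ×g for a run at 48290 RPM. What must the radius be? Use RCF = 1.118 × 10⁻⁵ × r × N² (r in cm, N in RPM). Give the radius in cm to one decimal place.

r ≈ 8.7 cm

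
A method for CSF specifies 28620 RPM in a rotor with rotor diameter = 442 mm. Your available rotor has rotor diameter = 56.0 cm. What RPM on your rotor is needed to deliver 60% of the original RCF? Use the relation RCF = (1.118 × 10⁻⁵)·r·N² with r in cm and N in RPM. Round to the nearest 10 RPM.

≈ 19700 RPM

Original rotor: r = 442 mm / 2 = 221 mm = 22.1 cm
RCF_original = 1.118 × 10⁻⁵ × 22.1 × (28620)² = 1.118 × 10⁻⁵ × 22.1 × 819,104,400 ≈ 202,382.7 × g
Target RCF = 0.6 × 202,382.7 ≈ 121,429.6 × g
Your rotor: r = 56.0 / 2 = 28 cm
121,429.6 = 1.118 × 10⁻⁵ × 28 × N²
N² = 121,429.6 / (31.304 × 10⁻⁵) = 387,904,421
N ≈ √387,904,421 ≈ 19,695.3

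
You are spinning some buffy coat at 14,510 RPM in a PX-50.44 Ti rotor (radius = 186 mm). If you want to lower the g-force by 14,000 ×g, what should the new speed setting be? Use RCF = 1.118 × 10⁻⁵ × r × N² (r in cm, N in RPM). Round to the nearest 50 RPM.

N₂ ≈ 11950 RPM

r = 186 mm = 18.6 cm
Current RCF = 1.118 × 10⁻⁵ × 18.6 × (14510)² = 1.118 × 10⁻⁵ × 18.6 × 210,540,100 ≈ 43,781.4 × g
Target RCF = 43,781.4 − 14,000 = 29,781.4 × g
N² = 29,781.4 / (20.7948 × 10⁻⁵) = 143,215,612
N ≈ √143,215,612 ≈ 11,967.3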